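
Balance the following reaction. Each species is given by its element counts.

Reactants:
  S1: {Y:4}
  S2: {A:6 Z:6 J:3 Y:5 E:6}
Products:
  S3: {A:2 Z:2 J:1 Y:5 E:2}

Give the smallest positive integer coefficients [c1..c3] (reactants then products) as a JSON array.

Coefficients: [5, 2, 6]

A: 5·0+2·6 = 12 | 6·2 = 12
Z: 5·0+2·6 = 12 | 6·2 = 12
J: 5·0+2·3 = 6 | 6·1 = 6
Y: 5·4+2·5 = 30 | 6·5 = 30
E: 5·0+2·6 = 12 | 6·2 = 12
gcd(5,2,6) = 1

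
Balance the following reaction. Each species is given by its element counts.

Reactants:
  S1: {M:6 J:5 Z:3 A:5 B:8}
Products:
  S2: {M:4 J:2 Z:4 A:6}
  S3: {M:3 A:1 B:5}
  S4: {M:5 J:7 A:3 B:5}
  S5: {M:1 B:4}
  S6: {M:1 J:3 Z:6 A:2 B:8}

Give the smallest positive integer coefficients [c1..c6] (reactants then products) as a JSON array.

M: 6·6 = 36 | 3·4+1·3+3·5+5·1+1·1 = 36
J: 6·5 = 30 | 3·2+1·0+3·7+5·0+1·3 = 30
Z: 6·3 = 18 | 3·4+1·0+3·0+5·0+1·6 = 18
A: 6·5 = 30 | 3·6+1·1+3·3+5·0+1·2 = 30
B: 6·8 = 48 | 3·0+1·5+3·5+5·4+1·8 = 48
gcd(6,3,1,3,5,1) = 1

Coefficients: [6, 3, 1, 3, 5, 1]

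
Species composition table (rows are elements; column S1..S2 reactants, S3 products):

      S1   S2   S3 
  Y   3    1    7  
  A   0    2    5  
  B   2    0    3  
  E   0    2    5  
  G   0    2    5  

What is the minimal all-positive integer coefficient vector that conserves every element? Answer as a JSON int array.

Coefficients: [3, 5, 2]

Y: 3·3+5·1 = 14 | 2·7 = 14
A: 3·0+5·2 = 10 | 2·5 = 10
B: 3·2+5·0 = 6 | 2·3 = 6
E: 3·0+5·2 = 10 | 2·5 = 10
G: 3·0+5·2 = 10 | 2·5 = 10
gcd(3,5,2) = 1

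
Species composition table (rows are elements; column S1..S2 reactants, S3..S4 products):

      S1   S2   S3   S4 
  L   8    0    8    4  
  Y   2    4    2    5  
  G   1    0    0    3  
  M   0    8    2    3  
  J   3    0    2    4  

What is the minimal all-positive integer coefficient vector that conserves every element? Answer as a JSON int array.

Coefficients: [6, 2, 5, 2]

L: 6·8+2·0 = 48 | 5·8+2·4 = 48
Y: 6·2+2·4 = 20 | 5·2+2·5 = 20
G: 6·1+2·0 = 6 | 5·0+2·3 = 6
M: 6·0+2·8 = 16 | 5·2+2·3 = 16
J: 6·3+2·0 = 18 | 5·2+2·4 = 18
gcd(6,2,5,2) = 1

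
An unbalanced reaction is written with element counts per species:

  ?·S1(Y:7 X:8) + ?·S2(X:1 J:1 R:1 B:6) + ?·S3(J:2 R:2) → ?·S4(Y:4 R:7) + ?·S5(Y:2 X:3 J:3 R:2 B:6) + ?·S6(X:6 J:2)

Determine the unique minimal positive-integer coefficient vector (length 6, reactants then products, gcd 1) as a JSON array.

Coefficients: [2, 5, 6, 1, 5, 1]

Y: 2·7+5·0+6·0 = 14 | 1·4+5·2+1·0 = 14
X: 2·8+5·1+6·0 = 21 | 1·0+5·3+1·6 = 21
J: 2·0+5·1+6·2 = 17 | 1·0+5·3+1·2 = 17
R: 2·0+5·1+6·2 = 17 | 1·7+5·2+1·0 = 17
B: 2·0+5·6+6·0 = 30 | 1·0+5·6+1·0 = 30
gcd(2,5,6,1,5,1) = 1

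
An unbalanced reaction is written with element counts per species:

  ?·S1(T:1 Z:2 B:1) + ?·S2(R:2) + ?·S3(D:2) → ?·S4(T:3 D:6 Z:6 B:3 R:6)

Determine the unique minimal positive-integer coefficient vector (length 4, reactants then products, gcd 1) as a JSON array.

Coefficients: [3, 3, 3, 1]

T: 3·1+3·0+3·0 = 3 | 1·3 = 3
D: 3·0+3·0+3·2 = 6 | 1·6 = 6
Z: 3·2+3·0+3·0 = 6 | 1·6 = 6
B: 3·1+3·0+3·0 = 3 | 1·3 = 3
R: 3·0+3·2+3·0 = 6 | 1·6 = 6
gcd(3,3,3,1) = 1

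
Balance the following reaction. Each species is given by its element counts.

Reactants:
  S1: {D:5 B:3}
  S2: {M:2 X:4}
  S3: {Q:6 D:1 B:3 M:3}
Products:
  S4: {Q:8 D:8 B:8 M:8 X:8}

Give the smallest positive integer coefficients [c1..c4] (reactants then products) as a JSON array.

Q: 4·0+6·0+4·6 = 24 | 3·8 = 24
D: 4·5+6·0+4·1 = 24 | 3·8 = 24
B: 4·3+6·0+4·3 = 24 | 3·8 = 24
M: 4·0+6·2+4·3 = 24 | 3·8 = 24
X: 4·0+6·4+4·0 = 24 | 3·8 = 24
gcd(4,6,4,3) = 1

Coefficients: [4, 6, 4, 3]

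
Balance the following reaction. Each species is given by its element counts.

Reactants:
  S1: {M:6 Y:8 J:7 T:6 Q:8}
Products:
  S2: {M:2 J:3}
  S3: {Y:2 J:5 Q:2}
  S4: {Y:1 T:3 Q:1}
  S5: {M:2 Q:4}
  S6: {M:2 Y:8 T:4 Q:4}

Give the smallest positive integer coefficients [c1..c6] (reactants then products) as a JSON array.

Coefficients: [4, 6, 2, 4, 3, 3]

M: 4·6 = 24 | 6·2+2·0+4·0+3·2+3·2 = 24
Y: 4·8 = 32 | 6·0+2·2+4·1+3·0+3·8 = 32
J: 4·7 = 28 | 6·3+2·5+4·0+3·0+3·0 = 28
T: 4·6 = 24 | 6·0+2·0+4·3+3·0+3·4 = 24
Q: 4·8 = 32 | 6·0+2·2+4·1+3·4+3·4 = 32
gcd(4,6,2,4,3,3) = 1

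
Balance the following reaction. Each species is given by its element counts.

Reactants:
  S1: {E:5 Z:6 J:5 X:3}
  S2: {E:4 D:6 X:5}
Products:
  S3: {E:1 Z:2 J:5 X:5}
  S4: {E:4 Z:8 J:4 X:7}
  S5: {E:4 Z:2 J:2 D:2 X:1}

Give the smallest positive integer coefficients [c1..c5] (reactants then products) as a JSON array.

Coefficients: [5, 2, 1, 2, 6]

E: 5·5+2·4 = 33 | 1·1+2·4+6·4 = 33
Z: 5·6+2·0 = 30 | 1·2+2·8+6·2 = 30
J: 5·5+2·0 = 25 | 1·5+2·4+6·2 = 25
D: 5·0+2·6 = 12 | 1·0+2·0+6·2 = 12
X: 5·3+2·5 = 25 | 1·5+2·7+6·1 = 25
gcd(5,2,1,2,6) = 1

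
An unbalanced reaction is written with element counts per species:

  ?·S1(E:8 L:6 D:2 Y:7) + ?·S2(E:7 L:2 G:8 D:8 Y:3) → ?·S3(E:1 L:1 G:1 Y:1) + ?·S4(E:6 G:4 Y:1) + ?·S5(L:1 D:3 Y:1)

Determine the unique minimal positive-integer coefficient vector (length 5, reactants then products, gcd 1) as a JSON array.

E: 1·8+2·7 = 22 | 4·1+3·6+6·0 = 22
L: 1·6+2·2 = 10 | 4·1+3·0+6·1 = 10
G: 1·0+2·8 = 16 | 4·1+3·4+6·0 = 16
D: 1·2+2·8 = 18 | 4·0+3·0+6·3 = 18
Y: 1·7+2·3 = 13 | 4·1+3·1+6·1 = 13
gcd(1,2,4,3,6) = 1

Coefficients: [1, 2, 4, 3, 6]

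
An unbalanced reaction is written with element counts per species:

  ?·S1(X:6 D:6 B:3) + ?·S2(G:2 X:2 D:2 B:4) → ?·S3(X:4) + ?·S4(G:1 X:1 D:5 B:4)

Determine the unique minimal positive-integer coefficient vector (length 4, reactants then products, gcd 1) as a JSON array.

Coefficients: [4, 3, 6, 6]

G: 4·0+3·2 = 6 | 6·0+6·1 = 6
X: 4·6+3·2 = 30 | 6·4+6·1 = 30
D: 4·6+3·2 = 30 | 6·0+6·5 = 30
B: 4·3+3·4 = 24 | 6·0+6·4 = 24
gcd(4,3,6,6) = 1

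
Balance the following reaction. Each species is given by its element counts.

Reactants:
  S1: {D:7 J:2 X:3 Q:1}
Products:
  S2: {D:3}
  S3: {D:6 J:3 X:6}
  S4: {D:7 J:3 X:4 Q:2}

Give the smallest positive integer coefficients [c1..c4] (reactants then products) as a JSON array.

Coefficients: [6, 5, 1, 3]

D: 6·7 = 42 | 5·3+1·6+3·7 = 42
J: 6·2 = 12 | 5·0+1·3+3·3 = 12
X: 6·3 = 18 | 5·0+1·6+3·4 = 18
Q: 6·1 = 6 | 5·0+1·0+3·2 = 6
gcd(6,5,1,3) = 1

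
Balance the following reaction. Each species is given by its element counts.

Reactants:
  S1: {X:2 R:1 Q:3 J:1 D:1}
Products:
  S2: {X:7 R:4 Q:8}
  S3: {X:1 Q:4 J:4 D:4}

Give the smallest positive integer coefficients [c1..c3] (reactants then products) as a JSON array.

X: 4·2 = 8 | 1·7+1·1 = 8
R: 4·1 = 4 | 1·4+1·0 = 4
Q: 4·3 = 12 | 1·8+1·4 = 12
J: 4·1 = 4 | 1·0+1·4 = 4
D: 4·1 = 4 | 1·0+1·4 = 4
gcd(4,1,1) = 1

Coefficients: [4, 1, 1]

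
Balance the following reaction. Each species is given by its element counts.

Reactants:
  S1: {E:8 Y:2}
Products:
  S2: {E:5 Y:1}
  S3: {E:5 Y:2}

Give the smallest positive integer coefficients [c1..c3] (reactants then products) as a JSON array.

E: 5·8 = 40 | 6·5+2·5 = 40
Y: 5·2 = 10 | 6·1+2·2 = 10
gcd(5,6,2) = 1

Coefficients: [5, 6, 2]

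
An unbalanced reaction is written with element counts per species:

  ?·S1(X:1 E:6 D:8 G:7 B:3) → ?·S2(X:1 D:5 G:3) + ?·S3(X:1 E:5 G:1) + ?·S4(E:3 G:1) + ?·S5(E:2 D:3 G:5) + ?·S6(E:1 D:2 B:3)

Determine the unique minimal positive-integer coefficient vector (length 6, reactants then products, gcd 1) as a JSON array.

Coefficients: [4, 3, 1, 3, 3, 4]

X: 4·1 = 4 | 3·1+1·1+3·0+3·0+4·0 = 4
E: 4·6 = 24 | 3·0+1·5+3·3+3·2+4·1 = 24
D: 4·8 = 32 | 3·5+1·0+3·0+3·3+4·2 = 32
G: 4·7 = 28 | 3·3+1·1+3·1+3·5+4·0 = 28
B: 4·3 = 12 | 3·0+1·0+3·0+3·0+4·3 = 12
gcd(4,3,1,3,3,4) = 1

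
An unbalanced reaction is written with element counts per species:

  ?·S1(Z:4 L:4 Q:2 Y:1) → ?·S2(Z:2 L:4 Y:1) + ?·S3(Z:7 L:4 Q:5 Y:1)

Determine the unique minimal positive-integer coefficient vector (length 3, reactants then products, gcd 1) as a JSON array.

Z: 5·4 = 20 | 3·2+2·7 = 20
L: 5·4 = 20 | 3·4+2·4 = 20
Q: 5·2 = 10 | 3·0+2·5 = 10
Y: 5·1 = 5 | 3·1+2·1 = 5
gcd(5,3,2) = 1

Coefficients: [5, 3, 2]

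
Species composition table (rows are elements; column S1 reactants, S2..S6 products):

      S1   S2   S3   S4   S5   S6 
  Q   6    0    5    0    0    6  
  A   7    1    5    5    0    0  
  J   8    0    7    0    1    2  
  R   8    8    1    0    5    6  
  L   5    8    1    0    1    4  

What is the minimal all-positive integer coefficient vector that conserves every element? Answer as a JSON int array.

Q: 6·6 = 36 | 2·0+6·5+2·0+4·0+1·6 = 36
A: 6·7 = 42 | 2·1+6·5+2·5+4·0+1·0 = 42
J: 6·8 = 48 | 2·0+6·7+2·0+4·1+1·2 = 48
R: 6·8 = 48 | 2·8+6·1+2·0+4·5+1·6 = 48
L: 6·5 = 30 | 2·8+6·1+2·0+4·1+1·4 = 30
gcd(6,2,6,2,4,1) = 1

Coefficients: [6, 2, 6, 2, 4, 1]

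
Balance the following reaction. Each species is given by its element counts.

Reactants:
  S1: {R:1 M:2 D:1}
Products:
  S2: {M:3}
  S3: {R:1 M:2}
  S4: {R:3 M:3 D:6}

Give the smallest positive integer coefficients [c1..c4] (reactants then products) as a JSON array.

R: 6·1 = 6 | 1·0+3·1+1·3 = 6
M: 6·2 = 12 | 1·3+3·2+1·3 = 12
D: 6·1 = 6 | 1·0+3·0+1·6 = 6
gcd(6,1,3,1) = 1

Coefficients: [6, 1, 3, 1]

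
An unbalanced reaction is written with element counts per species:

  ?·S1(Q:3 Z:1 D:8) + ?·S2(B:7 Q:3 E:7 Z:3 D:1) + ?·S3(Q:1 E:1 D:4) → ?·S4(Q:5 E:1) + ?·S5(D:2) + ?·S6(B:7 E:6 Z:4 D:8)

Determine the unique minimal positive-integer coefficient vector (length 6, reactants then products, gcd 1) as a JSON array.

B: 4·0+4·7+1·0 = 28 | 5·0+4·0+4·7 = 28
Q: 4·3+4·3+1·1 = 25 | 5·5+4·0+4·0 = 25
E: 4·0+4·7+1·1 = 29 | 5·1+4·0+4·6 = 29
Z: 4·1+4·3+1·0 = 16 | 5·0+4·0+4·4 = 16
D: 4·8+4·1+1·4 = 40 | 5·0+4·2+4·8 = 40
gcd(4,4,1,5,4,4) = 1

Coefficients: [4, 4, 1, 5, 4, 4]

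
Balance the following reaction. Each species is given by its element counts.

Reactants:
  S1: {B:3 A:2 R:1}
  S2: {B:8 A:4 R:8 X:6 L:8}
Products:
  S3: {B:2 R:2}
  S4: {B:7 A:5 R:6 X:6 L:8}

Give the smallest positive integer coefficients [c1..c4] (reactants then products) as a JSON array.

Coefficients: [2, 4, 5, 4]

B: 2·3+4·8 = 38 | 5·2+4·7 = 38
A: 2·2+4·4 = 20 | 5·0+4·5 = 20
R: 2·1+4·8 = 34 | 5·2+4·6 = 34
X: 2·0+4·6 = 24 | 5·0+4·6 = 24
L: 2·0+4·8 = 32 | 5·0+4·8 = 32
gcd(2,4,5,4) = 1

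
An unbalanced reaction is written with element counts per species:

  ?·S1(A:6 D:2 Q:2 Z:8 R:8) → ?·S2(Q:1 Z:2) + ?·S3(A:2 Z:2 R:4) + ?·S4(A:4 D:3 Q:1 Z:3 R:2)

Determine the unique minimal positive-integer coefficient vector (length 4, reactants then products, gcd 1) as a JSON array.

Coefficients: [3, 4, 5, 2]

A: 3·6 = 18 | 4·0+5·2+2·4 = 18
D: 3·2 = 6 | 4·0+5·0+2·3 = 6
Q: 3·2 = 6 | 4·1+5·0+2·1 = 6
Z: 3·8 = 24 | 4·2+5·2+2·3 = 24
R: 3·8 = 24 | 4·0+5·4+2·2 = 24
gcd(3,4,5,2) = 1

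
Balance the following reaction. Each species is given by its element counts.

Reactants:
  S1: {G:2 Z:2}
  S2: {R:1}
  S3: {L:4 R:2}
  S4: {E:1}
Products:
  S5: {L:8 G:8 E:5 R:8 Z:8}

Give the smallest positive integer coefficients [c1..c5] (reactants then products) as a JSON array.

L: 4·0+4·0+2·4+5·0 = 8 | 1·8 = 8
G: 4·2+4·0+2·0+5·0 = 8 | 1·8 = 8
E: 4·0+4·0+2·0+5·1 = 5 | 1·5 = 5
R: 4·0+4·1+2·2+5·0 = 8 | 1·8 = 8
Z: 4·2+4·0+2·0+5·0 = 8 | 1·8 = 8
gcd(4,4,2,5,1) = 1

Coefficients: [4, 4, 2, 5, 1]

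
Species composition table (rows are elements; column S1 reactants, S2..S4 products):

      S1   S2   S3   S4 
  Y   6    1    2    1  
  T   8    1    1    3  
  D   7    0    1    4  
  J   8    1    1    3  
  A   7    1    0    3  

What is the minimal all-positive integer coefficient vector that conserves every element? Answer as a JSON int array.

Y: 2·6 = 12 | 5·1+2·2+3·1 = 12
T: 2·8 = 16 | 5·1+2·1+3·3 = 16
D: 2·7 = 14 | 5·0+2·1+3·4 = 14
J: 2·8 = 16 | 5·1+2·1+3·3 = 16
A: 2·7 = 14 | 5·1+2·0+3·3 = 14
gcd(2,5,2,3) = 1

Coefficients: [2, 5, 2, 3]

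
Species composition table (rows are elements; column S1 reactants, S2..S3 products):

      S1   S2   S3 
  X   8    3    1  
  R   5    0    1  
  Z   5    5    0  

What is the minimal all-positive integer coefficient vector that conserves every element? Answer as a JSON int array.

Coefficients: [1, 1, 5]

X: 1·8 = 8 | 1·3+5·1 = 8
R: 1·5 = 5 | 1·0+5·1 = 5
Z: 1·5 = 5 | 1·5+5·0 = 5
gcd(1,1,5) = 1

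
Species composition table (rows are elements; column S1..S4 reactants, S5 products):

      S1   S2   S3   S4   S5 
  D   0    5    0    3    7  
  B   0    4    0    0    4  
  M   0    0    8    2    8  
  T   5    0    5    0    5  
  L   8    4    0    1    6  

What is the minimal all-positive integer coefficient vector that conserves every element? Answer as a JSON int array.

D: 1·0+6·5+5·0+4·3 = 42 | 6·7 = 42
B: 1·0+6·4+5·0+4·0 = 24 | 6·4 = 24
M: 1·0+6·0+5·8+4·2 = 48 | 6·8 = 48
T: 1·5+6·0+5·5+4·0 = 30 | 6·5 = 30
L: 1·8+6·4+5·0+4·1 = 36 | 6·6 = 36
gcd(1,6,5,4,6) = 1

Coefficients: [1, 6, 5, 4, 6]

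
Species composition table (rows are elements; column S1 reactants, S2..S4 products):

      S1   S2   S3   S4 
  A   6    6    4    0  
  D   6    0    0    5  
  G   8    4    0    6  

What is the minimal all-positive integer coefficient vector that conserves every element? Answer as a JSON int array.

A: 5·6 = 30 | 1·6+6·4+6·0 = 30
D: 5·6 = 30 | 1·0+6·0+6·5 = 30
G: 5·8 = 40 | 1·4+6·0+6·6 = 40
gcd(5,1,6,6) = 1

Coefficients: [5, 1, 6, 6]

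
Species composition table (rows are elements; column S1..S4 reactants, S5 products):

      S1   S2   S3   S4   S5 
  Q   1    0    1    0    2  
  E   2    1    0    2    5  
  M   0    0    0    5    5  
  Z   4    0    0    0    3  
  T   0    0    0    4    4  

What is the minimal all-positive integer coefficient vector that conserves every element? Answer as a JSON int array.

Q: 3·1+6·0+5·1+4·0 = 8 | 4·2 = 8
E: 3·2+6·1+5·0+4·2 = 20 | 4·5 = 20
M: 3·0+6·0+5·0+4·5 = 20 | 4·5 = 20
Z: 3·4+6·0+5·0+4·0 = 12 | 4·3 = 12
T: 3·0+6·0+5·0+4·4 = 16 | 4·4 = 16
gcd(3,6,5,4,4) = 1

Coefficients: [3, 6, 5, 4, 4]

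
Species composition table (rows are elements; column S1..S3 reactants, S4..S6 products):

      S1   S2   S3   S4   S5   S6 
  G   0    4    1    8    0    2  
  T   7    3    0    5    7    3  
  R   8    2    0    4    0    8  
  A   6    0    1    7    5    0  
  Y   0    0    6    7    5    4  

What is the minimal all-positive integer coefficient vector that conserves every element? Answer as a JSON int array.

G: 3·0+4·4+6·1 = 22 | 2·8+2·0+3·2 = 22
T: 3·7+4·3+6·0 = 33 | 2·5+2·7+3·3 = 33
R: 3·8+4·2+6·0 = 32 | 2·4+2·0+3·8 = 32
A: 3·6+4·0+6·1 = 24 | 2·7+2·5+3·0 = 24
Y: 3·0+4·0+6·6 = 36 | 2·7+2·5+3·4 = 36
gcd(3,4,6,2,2,3) = 1

Coefficients: [3, 4, 6, 2, 2, 3]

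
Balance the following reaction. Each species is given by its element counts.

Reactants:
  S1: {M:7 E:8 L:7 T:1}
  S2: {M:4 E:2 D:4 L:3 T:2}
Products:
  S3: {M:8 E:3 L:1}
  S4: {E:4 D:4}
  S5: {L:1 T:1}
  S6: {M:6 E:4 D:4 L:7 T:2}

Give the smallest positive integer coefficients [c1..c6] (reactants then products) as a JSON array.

M: 2·7+5·4 = 34 | 2·8+2·0+6·0+3·6 = 34
E: 2·8+5·2 = 26 | 2·3+2·4+6·0+3·4 = 26
D: 2·0+5·4 = 20 | 2·0+2·4+6·0+3·4 = 20
L: 2·7+5·3 = 29 | 2·1+2·0+6·1+3·7 = 29
T: 2·1+5·2 = 12 | 2·0+2·0+6·1+3·2 = 12
gcd(2,5,2,2,6,3) = 1

Coefficients: [2, 5, 2, 2, 6, 3]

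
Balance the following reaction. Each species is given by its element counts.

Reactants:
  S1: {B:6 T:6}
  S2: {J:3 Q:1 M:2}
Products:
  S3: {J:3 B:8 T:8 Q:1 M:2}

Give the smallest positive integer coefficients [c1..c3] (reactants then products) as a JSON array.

J: 4·0+3·3 = 9 | 3·3 = 9
B: 4·6+3·0 = 24 | 3·8 = 24
T: 4·6+3·0 = 24 | 3·8 = 24
Q: 4·0+3·1 = 3 | 3·1 = 3
M: 4·0+3·2 = 6 | 3·2 = 6
gcd(4,3,3) = 1

Coefficients: [4, 3, 3]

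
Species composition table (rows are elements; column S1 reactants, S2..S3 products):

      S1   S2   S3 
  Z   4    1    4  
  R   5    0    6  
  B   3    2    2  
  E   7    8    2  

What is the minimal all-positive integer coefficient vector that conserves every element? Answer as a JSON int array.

Coefficients: [6, 4, 5]

Z: 6·4 = 24 | 4·1+5·4 = 24
R: 6·5 = 30 | 4·0+5·6 = 30
B: 6·3 = 18 | 4·2+5·2 = 18
E: 6·7 = 42 | 4·8+5·2 = 42
gcd(6,4,5) = 1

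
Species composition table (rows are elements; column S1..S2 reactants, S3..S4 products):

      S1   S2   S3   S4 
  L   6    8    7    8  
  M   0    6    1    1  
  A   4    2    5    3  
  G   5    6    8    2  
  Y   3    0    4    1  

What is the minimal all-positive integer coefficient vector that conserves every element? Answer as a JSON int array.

L: 6·6+1·8 = 44 | 4·7+2·8 = 44
M: 6·0+1·6 = 6 | 4·1+2·1 = 6
A: 6·4+1·2 = 26 | 4·5+2·3 = 26
G: 6·5+1·6 = 36 | 4·8+2·2 = 36
Y: 6·3+1·0 = 18 | 4·4+2·1 = 18
gcd(6,1,4,2) = 1

Coefficients: [6, 1, 4, 2]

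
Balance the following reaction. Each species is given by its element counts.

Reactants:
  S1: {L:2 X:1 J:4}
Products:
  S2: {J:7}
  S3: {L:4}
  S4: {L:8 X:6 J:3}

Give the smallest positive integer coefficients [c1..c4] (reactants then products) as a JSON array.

Coefficients: [6, 3, 1, 1]

L: 6·2 = 12 | 3·0+1·4+1·8 = 12
X: 6·1 = 6 | 3·0+1·0+1·6 = 6
J: 6·4 = 24 | 3·7+1·0+1·3 = 24
gcd(6,3,1,1) = 1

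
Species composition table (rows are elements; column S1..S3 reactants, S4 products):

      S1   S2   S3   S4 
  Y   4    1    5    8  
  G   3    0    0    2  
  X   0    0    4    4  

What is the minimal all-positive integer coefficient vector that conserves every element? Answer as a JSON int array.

Y: 2·4+1·1+3·5 = 24 | 3·8 = 24
G: 2·3+1·0+3·0 = 6 | 3·2 = 6
X: 2·0+1·0+3·4 = 12 | 3·4 = 12
gcd(2,1,3,3) = 1

Coefficients: [2, 1, 3, 3]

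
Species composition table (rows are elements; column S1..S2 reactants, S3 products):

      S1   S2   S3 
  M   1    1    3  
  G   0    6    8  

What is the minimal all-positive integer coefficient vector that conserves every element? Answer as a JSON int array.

Coefficients: [5, 4, 3]

M: 5·1+4·1 = 9 | 3·3 = 9
G: 5·0+4·6 = 24 | 3·8 = 24
gcd(5,4,3) = 1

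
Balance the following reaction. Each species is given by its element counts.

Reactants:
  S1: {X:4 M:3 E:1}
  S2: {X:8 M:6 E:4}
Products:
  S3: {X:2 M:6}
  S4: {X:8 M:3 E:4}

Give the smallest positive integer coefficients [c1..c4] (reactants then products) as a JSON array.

Coefficients: [4, 5, 4, 6]

X: 4·4+5·8 = 56 | 4·2+6·8 = 56
M: 4·3+5·6 = 42 | 4·6+6·3 = 42
E: 4·1+5·4 = 24 | 4·0+6·4 = 24
gcd(4,5,4,6) = 1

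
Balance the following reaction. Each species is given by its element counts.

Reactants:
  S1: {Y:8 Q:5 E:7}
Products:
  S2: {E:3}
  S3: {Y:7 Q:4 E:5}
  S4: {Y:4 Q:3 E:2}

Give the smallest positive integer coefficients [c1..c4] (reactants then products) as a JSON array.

Y: 5·8 = 40 | 3·0+4·7+3·4 = 40
Q: 5·5 = 25 | 3·0+4·4+3·3 = 25
E: 5·7 = 35 | 3·3+4·5+3·2 = 35
gcd(5,3,4,3) = 1

Coefficients: [5, 3, 4, 3]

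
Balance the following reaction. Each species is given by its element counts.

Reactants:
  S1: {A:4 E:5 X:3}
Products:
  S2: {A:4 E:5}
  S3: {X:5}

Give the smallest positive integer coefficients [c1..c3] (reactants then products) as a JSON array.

A: 5·4 = 20 | 5·4+3·0 = 20
E: 5·5 = 25 | 5·5+3·0 = 25
X: 5·3 = 15 | 5·0+3·5 = 15
gcd(5,5,3) = 1

Coefficients: [5, 5, 3]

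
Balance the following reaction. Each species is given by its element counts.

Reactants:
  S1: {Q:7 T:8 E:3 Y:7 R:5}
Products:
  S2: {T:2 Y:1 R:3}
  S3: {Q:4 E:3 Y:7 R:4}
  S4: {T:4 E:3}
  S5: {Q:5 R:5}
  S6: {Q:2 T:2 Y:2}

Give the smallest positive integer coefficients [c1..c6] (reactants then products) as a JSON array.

Q: 3·7 = 21 | 2·0+1·4+2·0+1·5+6·2 = 21
T: 3·8 = 24 | 2·2+1·0+2·4+1·0+6·2 = 24
E: 3·3 = 9 | 2·0+1·3+2·3+1·0+6·0 = 9
Y: 3·7 = 21 | 2·1+1·7+2·0+1·0+6·2 = 21
R: 3·5 = 15 | 2·3+1·4+2·0+1·5+6·0 = 15
gcd(3,2,1,2,1,6) = 1

Coefficients: [3, 2, 1, 2, 1, 6]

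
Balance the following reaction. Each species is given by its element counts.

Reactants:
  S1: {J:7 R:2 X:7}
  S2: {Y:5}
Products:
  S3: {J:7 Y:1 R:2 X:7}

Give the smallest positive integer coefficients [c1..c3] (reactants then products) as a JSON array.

Coefficients: [5, 1, 5]

J: 5·7+1·0 = 35 | 5·7 = 35
Y: 5·0+1·5 = 5 | 5·1 = 5
R: 5·2+1·0 = 10 | 5·2 = 10
X: 5·7+1·0 = 35 | 5·7 = 35
gcd(5,1,5) = 1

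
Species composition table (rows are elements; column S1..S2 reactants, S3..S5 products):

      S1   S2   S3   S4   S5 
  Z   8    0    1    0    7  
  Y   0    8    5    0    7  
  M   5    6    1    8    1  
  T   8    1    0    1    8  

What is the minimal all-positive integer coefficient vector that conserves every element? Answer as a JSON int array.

Coefficients: [2, 3, 2, 3, 2]

Z: 2·8+3·0 = 16 | 2·1+3·0+2·7 = 16
Y: 2·0+3·8 = 24 | 2·5+3·0+2·7 = 24
M: 2·5+3·6 = 28 | 2·1+3·8+2·1 = 28
T: 2·8+3·1 = 19 | 2·0+3·1+2·8 = 19
gcd(2,3,2,3,2) = 1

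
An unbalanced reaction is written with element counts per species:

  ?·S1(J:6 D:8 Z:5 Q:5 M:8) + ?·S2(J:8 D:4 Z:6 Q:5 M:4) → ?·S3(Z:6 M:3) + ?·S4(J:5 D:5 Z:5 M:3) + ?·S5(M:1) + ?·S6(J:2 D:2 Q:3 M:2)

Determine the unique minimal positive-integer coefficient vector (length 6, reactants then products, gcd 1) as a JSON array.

J: 2·6+1·8 = 20 | 1·0+2·5+1·0+5·2 = 20
D: 2·8+1·4 = 20 | 1·0+2·5+1·0+5·2 = 20
Z: 2·5+1·6 = 16 | 1·6+2·5+1·0+5·0 = 16
Q: 2·5+1·5 = 15 | 1·0+2·0+1·0+5·3 = 15
M: 2·8+1·4 = 20 | 1·3+2·3+1·1+5·2 = 20
gcd(2,1,1,2,1,5) = 1

Coefficients: [2, 1, 1, 2, 1, 5]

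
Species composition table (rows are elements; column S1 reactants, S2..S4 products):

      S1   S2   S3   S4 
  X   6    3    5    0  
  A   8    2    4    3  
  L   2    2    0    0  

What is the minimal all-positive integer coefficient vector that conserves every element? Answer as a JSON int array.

Coefficients: [5, 5, 3, 6]

X: 5·6 = 30 | 5·3+3·5+6·0 = 30
A: 5·8 = 40 | 5·2+3·4+6·3 = 40
L: 5·2 = 10 | 5·2+3·0+6·0 = 10
gcd(5,5,3,6) = 1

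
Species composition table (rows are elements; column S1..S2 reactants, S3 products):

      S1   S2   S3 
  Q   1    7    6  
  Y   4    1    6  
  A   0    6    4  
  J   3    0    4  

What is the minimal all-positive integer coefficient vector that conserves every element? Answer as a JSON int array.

Coefficients: [4, 2, 3]

Q: 4·1+2·7 = 18 | 3·6 = 18
Y: 4·4+2·1 = 18 | 3·6 = 18
A: 4·0+2·6 = 12 | 3·4 = 12
J: 4·3+2·0 = 12 | 3·4 = 12
gcd(4,2,3) = 1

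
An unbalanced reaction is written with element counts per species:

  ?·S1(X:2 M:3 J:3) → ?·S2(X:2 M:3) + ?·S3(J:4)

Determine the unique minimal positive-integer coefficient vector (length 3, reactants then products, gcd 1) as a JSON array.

X: 4·2 = 8 | 4·2+3·0 = 8
M: 4·3 = 12 | 4·3+3·0 = 12
J: 4·3 = 12 | 4·0+3·4 = 12
gcd(4,4,3) = 1

Coefficients: [4, 4, 3]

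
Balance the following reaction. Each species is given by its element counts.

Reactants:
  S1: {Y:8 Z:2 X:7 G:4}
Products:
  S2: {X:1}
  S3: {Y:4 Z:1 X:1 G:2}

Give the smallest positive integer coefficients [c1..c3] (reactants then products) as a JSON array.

Y: 1·8 = 8 | 5·0+2·4 = 8
Z: 1·2 = 2 | 5·0+2·1 = 2
X: 1·7 = 7 | 5·1+2·1 = 7
G: 1·4 = 4 | 5·0+2·2 = 4
gcd(1,5,2) = 1

Coefficients: [1, 5, 2]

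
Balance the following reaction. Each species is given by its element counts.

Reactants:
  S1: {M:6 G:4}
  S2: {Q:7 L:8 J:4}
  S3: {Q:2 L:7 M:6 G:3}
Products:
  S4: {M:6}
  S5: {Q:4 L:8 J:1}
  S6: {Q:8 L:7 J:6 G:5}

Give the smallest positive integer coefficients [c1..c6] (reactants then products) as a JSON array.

Q: 1·0+4·7+2·2 = 32 | 3·0+4·4+2·8 = 32
L: 1·0+4·8+2·7 = 46 | 3·0+4·8+2·7 = 46
J: 1·0+4·4+2·0 = 16 | 3·0+4·1+2·6 = 16
M: 1·6+4·0+2·6 = 18 | 3·6+4·0+2·0 = 18
G: 1·4+4·0+2·3 = 10 | 3·0+4·0+2·5 = 10
gcd(1,4,2,3,4,2) = 1

Coefficients: [1, 4, 2, 3, 4, 2]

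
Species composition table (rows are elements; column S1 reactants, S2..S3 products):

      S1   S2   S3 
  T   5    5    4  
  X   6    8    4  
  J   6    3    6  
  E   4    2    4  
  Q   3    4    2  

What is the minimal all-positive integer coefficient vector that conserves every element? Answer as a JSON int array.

Coefficients: [6, 2, 5]

T: 6·5 = 30 | 2·5+5·4 = 30
X: 6·6 = 36 | 2·8+5·4 = 36
J: 6·6 = 36 | 2·3+5·6 = 36
E: 6·4 = 24 | 2·2+5·4 = 24
Q: 6·3 = 18 | 2·4+5·2 = 18
gcd(6,2,5) = 1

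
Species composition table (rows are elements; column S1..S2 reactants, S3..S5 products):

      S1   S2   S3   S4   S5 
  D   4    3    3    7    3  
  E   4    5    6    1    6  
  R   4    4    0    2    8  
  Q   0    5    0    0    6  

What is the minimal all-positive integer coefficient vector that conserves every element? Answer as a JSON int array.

Coefficients: [5, 6, 3, 2, 5]

D: 5·4+6·3 = 38 | 3·3+2·7+5·3 = 38
E: 5·4+6·5 = 50 | 3·6+2·1+5·6 = 50
R: 5·4+6·4 = 44 | 3·0+2·2+5·8 = 44
Q: 5·0+6·5 = 30 | 3·0+2·0+5·6 = 30
gcd(5,6,3,2,5) = 1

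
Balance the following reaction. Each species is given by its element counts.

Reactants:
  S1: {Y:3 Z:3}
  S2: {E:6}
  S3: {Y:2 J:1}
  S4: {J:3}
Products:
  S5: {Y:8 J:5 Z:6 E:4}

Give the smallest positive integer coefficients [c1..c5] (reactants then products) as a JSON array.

Coefficients: [6, 2, 3, 4, 3]

Y: 6·3+2·0+3·2+4·0 = 24 | 3·8 = 24
J: 6·0+2·0+3·1+4·3 = 15 | 3·5 = 15
Z: 6·3+2·0+3·0+4·0 = 18 | 3·6 = 18
E: 6·0+2·6+3·0+4·0 = 12 | 3·4 = 12
gcd(6,2,3,4,3) = 1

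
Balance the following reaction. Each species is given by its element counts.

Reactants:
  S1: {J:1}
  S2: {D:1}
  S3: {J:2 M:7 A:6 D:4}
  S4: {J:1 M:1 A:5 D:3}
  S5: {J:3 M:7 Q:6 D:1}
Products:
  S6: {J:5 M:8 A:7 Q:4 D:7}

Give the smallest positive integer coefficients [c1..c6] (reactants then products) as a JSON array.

J: 4·1+6·0+1·2+3·1+2·3 = 15 | 3·5 = 15
M: 4·0+6·0+1·7+3·1+2·7 = 24 | 3·8 = 24
A: 4·0+6·0+1·6+3·5+2·0 = 21 | 3·7 = 21
Q: 4·0+6·0+1·0+3·0+2·6 = 12 | 3·4 = 12
D: 4·0+6·1+1·4+3·3+2·1 = 21 | 3·7 = 21
gcd(4,6,1,3,2,3) = 1

Coefficients: [4, 6, 1, 3, 2, 3]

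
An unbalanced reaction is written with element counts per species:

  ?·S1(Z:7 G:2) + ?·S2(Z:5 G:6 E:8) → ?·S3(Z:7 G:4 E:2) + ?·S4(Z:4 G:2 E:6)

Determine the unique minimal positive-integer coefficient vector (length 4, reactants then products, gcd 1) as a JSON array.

Coefficients: [5, 3, 6, 2]

Z: 5·7+3·5 = 50 | 6·7+2·4 = 50
G: 5·2+3·6 = 28 | 6·4+2·2 = 28
E: 5·0+3·8 = 24 | 6·2+2·6 = 24
gcd(5,3,6,2) = 1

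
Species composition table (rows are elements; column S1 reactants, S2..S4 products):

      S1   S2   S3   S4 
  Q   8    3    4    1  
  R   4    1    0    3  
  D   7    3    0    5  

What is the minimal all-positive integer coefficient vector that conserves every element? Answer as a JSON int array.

Coefficients: [4, 1, 6, 5]

Q: 4·8 = 32 | 1·3+6·4+5·1 = 32
R: 4·4 = 16 | 1·1+6·0+5·3 = 16
D: 4·7 = 28 | 1·3+6·0+5·5 = 28
gcd(4,1,6,5) = 1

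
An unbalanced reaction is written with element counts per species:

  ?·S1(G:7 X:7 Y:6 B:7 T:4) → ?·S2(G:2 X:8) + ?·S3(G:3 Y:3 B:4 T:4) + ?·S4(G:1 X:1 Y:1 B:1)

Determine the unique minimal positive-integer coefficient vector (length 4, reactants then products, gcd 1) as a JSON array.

Coefficients: [2, 1, 2, 6]

G: 2·7 = 14 | 1·2+2·3+6·1 = 14
X: 2·7 = 14 | 1·8+2·0+6·1 = 14
Y: 2·6 = 12 | 1·0+2·3+6·1 = 12
B: 2·7 = 14 | 1·0+2·4+6·1 = 14
T: 2·4 = 8 | 1·0+2·4+6·0 = 8
gcd(2,1,2,6) = 1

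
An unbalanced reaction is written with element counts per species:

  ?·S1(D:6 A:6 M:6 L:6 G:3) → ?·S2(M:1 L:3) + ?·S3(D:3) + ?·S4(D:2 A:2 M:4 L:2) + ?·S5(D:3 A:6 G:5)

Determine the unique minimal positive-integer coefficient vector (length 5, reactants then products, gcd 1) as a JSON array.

D: 5·6 = 30 | 6·0+3·3+6·2+3·3 = 30
A: 5·6 = 30 | 6·0+3·0+6·2+3·6 = 30
M: 5·6 = 30 | 6·1+3·0+6·4+3·0 = 30
L: 5·6 = 30 | 6·3+3·0+6·2+3·0 = 30
G: 5·3 = 15 | 6·0+3·0+6·0+3·5 = 15
gcd(5,6,3,6,3) = 1

Coefficients: [5, 6, 3, 6, 3]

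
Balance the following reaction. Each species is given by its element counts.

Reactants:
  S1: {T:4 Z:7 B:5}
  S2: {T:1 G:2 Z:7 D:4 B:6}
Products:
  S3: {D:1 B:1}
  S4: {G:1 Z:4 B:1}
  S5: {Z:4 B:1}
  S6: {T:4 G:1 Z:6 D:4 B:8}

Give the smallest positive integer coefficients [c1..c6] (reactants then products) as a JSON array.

T: 2·4+4·1 = 12 | 4·0+5·0+1·0+3·4 = 12
G: 2·0+4·2 = 8 | 4·0+5·1+1·0+3·1 = 8
Z: 2·7+4·7 = 42 | 4·0+5·4+1·4+3·6 = 42
D: 2·0+4·4 = 16 | 4·1+5·0+1·0+3·4 = 16
B: 2·5+4·6 = 34 | 4·1+5·1+1·1+3·8 = 34
gcd(2,4,4,5,1,3) = 1

Coefficients: [2, 4, 4, 5, 1, 3]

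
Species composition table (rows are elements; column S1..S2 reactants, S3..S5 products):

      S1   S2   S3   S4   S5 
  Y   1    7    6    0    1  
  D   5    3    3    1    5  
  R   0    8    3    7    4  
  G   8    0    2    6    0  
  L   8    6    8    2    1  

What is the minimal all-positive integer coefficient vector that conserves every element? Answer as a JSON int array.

Y: 3·1+5·7 = 38 | 6·6+2·0+2·1 = 38
D: 3·5+5·3 = 30 | 6·3+2·1+2·5 = 30
R: 3·0+5·8 = 40 | 6·3+2·7+2·4 = 40
G: 3·8+5·0 = 24 | 6·2+2·6+2·0 = 24
L: 3·8+5·6 = 54 | 6·8+2·2+2·1 = 54
gcd(3,5,6,2,2) = 1

Coefficients: [3, 5, 6, 2, 2]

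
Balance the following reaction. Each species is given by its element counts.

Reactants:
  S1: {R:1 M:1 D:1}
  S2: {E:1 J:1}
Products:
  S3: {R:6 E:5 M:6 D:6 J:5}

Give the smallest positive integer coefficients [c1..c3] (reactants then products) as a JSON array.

R: 6·1+5·0 = 6 | 1·6 = 6
E: 6·0+5·1 = 5 | 1·5 = 5
M: 6·1+5·0 = 6 | 1·6 = 6
D: 6·1+5·0 = 6 | 1·6 = 6
J: 6·0+5·1 = 5 | 1·5 = 5
gcd(6,5,1) = 1

Coefficients: [6, 5, 1]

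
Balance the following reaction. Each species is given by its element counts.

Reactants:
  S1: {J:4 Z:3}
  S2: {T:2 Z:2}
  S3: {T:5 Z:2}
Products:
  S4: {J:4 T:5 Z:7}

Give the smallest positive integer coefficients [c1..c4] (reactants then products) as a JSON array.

Coefficients: [3, 5, 1, 3]

J: 3·4+5·0+1·0 = 12 | 3·4 = 12
T: 3·0+5·2+1·5 = 15 | 3·5 = 15
Z: 3·3+5·2+1·2 = 21 | 3·7 = 21
gcd(3,5,1,3) = 1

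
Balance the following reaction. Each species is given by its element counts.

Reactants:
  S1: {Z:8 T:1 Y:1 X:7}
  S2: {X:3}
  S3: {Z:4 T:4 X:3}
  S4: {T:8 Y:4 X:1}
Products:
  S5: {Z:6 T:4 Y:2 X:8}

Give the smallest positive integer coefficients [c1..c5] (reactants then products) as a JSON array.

Coefficients: [4, 5, 1, 2, 6]

Z: 4·8+5·0+1·4+2·0 = 36 | 6·6 = 36
T: 4·1+5·0+1·4+2·8 = 24 | 6·4 = 24
Y: 4·1+5·0+1·0+2·4 = 12 | 6·2 = 12
X: 4·7+5·3+1·3+2·1 = 48 | 6·8 = 48
gcd(4,5,1,2,6) = 1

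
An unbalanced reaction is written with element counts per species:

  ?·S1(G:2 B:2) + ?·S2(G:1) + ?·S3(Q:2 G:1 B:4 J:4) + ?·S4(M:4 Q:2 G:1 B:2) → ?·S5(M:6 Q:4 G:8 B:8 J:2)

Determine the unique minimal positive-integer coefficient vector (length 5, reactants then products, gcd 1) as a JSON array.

Coefficients: [3, 6, 1, 3, 2]

M: 3·0+6·0+1·0+3·4 = 12 | 2·6 = 12
Q: 3·0+6·0+1·2+3·2 = 8 | 2·4 = 8
G: 3·2+6·1+1·1+3·1 = 16 | 2·8 = 16
B: 3·2+6·0+1·4+3·2 = 16 | 2·8 = 16
J: 3·0+6·0+1·4+3·0 = 4 | 2·2 = 4
gcd(3,6,1,3,2) = 1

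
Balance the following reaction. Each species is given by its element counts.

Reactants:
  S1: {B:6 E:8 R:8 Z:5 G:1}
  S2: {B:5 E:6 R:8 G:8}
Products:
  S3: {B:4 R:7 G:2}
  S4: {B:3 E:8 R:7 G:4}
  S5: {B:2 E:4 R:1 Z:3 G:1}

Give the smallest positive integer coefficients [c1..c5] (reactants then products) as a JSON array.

Coefficients: [3, 2, 3, 2, 5]

B: 3·6+2·5 = 28 | 3·4+2·3+5·2 = 28
E: 3·8+2·6 = 36 | 3·0+2·8+5·4 = 36
R: 3·8+2·8 = 40 | 3·7+2·7+5·1 = 40
Z: 3·5+2·0 = 15 | 3·0+2·0+5·3 = 15
G: 3·1+2·8 = 19 | 3·2+2·4+5·1 = 19
gcd(3,2,3,2,5) = 1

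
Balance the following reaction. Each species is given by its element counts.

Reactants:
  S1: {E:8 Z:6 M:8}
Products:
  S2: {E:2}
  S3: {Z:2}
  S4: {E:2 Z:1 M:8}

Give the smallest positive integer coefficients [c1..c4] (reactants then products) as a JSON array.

Coefficients: [2, 6, 5, 2]

E: 2·8 = 16 | 6·2+5·0+2·2 = 16
Z: 2·6 = 12 | 6·0+5·2+2·1 = 12
M: 2·8 = 16 | 6·0+5·0+2·8 = 16
gcd(2,6,5,2) = 1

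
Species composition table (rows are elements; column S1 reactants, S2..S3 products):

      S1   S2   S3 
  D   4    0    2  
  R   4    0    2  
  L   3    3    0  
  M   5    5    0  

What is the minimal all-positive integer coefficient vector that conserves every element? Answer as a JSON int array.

Coefficients: [1, 1, 2]

D: 1·4 = 4 | 1·0+2·2 = 4
R: 1·4 = 4 | 1·0+2·2 = 4
L: 1·3 = 3 | 1·3+2·0 = 3
M: 1·5 = 5 | 1·5+2·0 = 5
gcd(1,1,2) = 1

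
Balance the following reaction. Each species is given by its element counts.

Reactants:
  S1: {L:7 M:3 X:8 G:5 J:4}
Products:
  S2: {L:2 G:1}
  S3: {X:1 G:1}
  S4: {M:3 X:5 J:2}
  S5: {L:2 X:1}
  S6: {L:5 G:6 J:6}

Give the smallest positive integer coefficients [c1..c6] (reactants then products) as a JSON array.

Coefficients: [3, 4, 5, 3, 4, 1]

L: 3·7 = 21 | 4·2+5·0+3·0+4·2+1·5 = 21
M: 3·3 = 9 | 4·0+5·0+3·3+4·0+1·0 = 9
X: 3·8 = 24 | 4·0+5·1+3·5+4·1+1·0 = 24
G: 3·5 = 15 | 4·1+5·1+3·0+4·0+1·6 = 15
J: 3·4 = 12 | 4·0+5·0+3·2+4·0+1·6 = 12
gcd(3,4,5,3,4,1) = 1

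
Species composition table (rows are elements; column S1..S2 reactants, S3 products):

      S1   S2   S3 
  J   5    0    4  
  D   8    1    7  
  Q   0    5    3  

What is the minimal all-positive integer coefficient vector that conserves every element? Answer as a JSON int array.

J: 4·5+3·0 = 20 | 5·4 = 20
D: 4·8+3·1 = 35 | 5·7 = 35
Q: 4·0+3·5 = 15 | 5·3 = 15
gcd(4,3,5) = 1

Coefficients: [4, 3, 5]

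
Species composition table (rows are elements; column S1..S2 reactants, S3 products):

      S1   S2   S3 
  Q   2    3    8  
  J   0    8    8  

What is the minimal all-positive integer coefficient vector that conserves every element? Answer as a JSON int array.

Coefficients: [5, 2, 2]

Q: 5·2+2·3 = 16 | 2·8 = 16
J: 5·0+2·8 = 16 | 2·8 = 16
gcd(5,2,2) = 1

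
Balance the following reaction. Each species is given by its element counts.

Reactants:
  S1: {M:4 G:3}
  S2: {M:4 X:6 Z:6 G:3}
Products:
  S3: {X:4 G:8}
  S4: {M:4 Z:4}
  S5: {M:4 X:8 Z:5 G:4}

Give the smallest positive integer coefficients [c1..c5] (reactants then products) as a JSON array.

Coefficients: [2, 6, 1, 4, 4]

M: 2·4+6·4 = 32 | 1·0+4·4+4·4 = 32
X: 2·0+6·6 = 36 | 1·4+4·0+4·8 = 36
Z: 2·0+6·6 = 36 | 1·0+4·4+4·5 = 36
G: 2·3+6·3 = 24 | 1·8+4·0+4·4 = 24
gcd(2,6,1,4,4) = 1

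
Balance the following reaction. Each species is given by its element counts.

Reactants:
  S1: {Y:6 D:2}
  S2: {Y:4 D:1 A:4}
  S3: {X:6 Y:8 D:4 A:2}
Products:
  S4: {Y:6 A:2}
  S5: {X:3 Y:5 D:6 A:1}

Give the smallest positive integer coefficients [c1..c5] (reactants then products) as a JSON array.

X: 3·0+2·0+1·6 = 6 | 4·0+2·3 = 6
Y: 3·6+2·4+1·8 = 34 | 4·6+2·5 = 34
D: 3·2+2·1+1·4 = 12 | 4·0+2·6 = 12
A: 3·0+2·4+1·2 = 10 | 4·2+2·1 = 10
gcd(3,2,1,4,2) = 1

Coefficients: [3, 2, 1, 4, 2]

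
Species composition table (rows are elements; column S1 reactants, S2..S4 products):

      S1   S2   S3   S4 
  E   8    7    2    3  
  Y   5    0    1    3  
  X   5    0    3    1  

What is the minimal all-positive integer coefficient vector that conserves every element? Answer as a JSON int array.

Coefficients: [4, 1, 5, 5]

E: 4·8 = 32 | 1·7+5·2+5·3 = 32
Y: 4·5 = 20 | 1·0+5·1+5·3 = 20
X: 4·5 = 20 | 1·0+5·3+5·1 = 20
gcd(4,1,5,5) = 1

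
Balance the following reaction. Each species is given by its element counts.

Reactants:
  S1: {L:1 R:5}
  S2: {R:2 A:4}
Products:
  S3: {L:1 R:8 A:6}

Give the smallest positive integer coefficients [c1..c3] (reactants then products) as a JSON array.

Coefficients: [2, 3, 2]

L: 2·1+3·0 = 2 | 2·1 = 2
R: 2·5+3·2 = 16 | 2·8 = 16
A: 2·0+3·4 = 12 | 2·6 = 12
gcd(2,3,2) = 1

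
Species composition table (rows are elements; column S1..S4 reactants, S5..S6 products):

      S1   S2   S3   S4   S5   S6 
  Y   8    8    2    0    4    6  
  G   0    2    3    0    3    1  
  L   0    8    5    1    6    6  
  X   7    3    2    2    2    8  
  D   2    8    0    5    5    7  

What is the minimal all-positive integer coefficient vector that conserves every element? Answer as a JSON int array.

Coefficients: [1, 3, 5, 5, 6, 3]

Y: 1·8+3·8+5·2+5·0 = 42 | 6·4+3·6 = 42
G: 1·0+3·2+5·3+5·0 = 21 | 6·3+3·1 = 21
L: 1·0+3·8+5·5+5·1 = 54 | 6·6+3·6 = 54
X: 1·7+3·3+5·2+5·2 = 36 | 6·2+3·8 = 36
D: 1·2+3·8+5·0+5·5 = 51 | 6·5+3·7 = 51
gcd(1,3,5,5,6,3) = 1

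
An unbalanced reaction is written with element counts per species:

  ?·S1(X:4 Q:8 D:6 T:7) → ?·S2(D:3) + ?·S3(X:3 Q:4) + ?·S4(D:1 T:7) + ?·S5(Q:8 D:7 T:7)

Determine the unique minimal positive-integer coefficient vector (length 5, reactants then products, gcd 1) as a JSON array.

X: 3·4 = 12 | 3·0+4·3+2·0+1·0 = 12
Q: 3·8 = 24 | 3·0+4·4+2·0+1·8 = 24
D: 3·6 = 18 | 3·3+4·0+2·1+1·7 = 18
T: 3·7 = 21 | 3·0+4·0+2·7+1·7 = 21
gcd(3,3,4,2,1) = 1

Coefficients: [3, 3, 4, 2, 1]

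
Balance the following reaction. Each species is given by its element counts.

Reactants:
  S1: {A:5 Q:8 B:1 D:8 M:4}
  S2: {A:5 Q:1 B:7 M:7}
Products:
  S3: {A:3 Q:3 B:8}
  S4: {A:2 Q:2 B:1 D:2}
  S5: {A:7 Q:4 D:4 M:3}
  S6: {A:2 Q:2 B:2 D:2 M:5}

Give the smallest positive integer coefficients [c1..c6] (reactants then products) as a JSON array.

Coefficients: [3, 3, 1, 4, 1, 6]

A: 3·5+3·5 = 30 | 1·3+4·2+1·7+6·2 = 30
Q: 3·8+3·1 = 27 | 1·3+4·2+1·4+6·2 = 27
B: 3·1+3·7 = 24 | 1·8+4·1+1·0+6·2 = 24
D: 3·8+3·0 = 24 | 1·0+4·2+1·4+6·2 = 24
M: 3·4+3·7 = 33 | 1·0+4·0+1·3+6·5 = 33
gcd(3,3,1,4,1,6) = 1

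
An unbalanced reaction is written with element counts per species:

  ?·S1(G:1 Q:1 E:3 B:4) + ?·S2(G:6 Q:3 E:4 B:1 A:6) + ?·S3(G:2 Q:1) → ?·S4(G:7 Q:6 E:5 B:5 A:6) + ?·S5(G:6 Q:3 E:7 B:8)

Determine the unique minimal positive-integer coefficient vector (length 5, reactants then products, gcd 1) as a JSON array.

G: 5·1+1·6+4·2 = 19 | 1·7+2·6 = 19
Q: 5·1+1·3+4·1 = 12 | 1·6+2·3 = 12
E: 5·3+1·4+4·0 = 19 | 1·5+2·7 = 19
B: 5·4+1·1+4·0 = 21 | 1·5+2·8 = 21
A: 5·0+1·6+4·0 = 6 | 1·6+2·0 = 6
gcd(5,1,4,1,2) = 1

Coefficients: [5, 1, 4, 1, 2]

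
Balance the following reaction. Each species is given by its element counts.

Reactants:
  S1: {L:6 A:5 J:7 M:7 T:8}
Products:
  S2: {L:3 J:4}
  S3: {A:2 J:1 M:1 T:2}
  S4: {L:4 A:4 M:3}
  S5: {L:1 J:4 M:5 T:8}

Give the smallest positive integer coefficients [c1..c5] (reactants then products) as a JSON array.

Coefficients: [4, 3, 4, 3, 3]

L: 4·6 = 24 | 3·3+4·0+3·4+3·1 = 24
A: 4·5 = 20 | 3·0+4·2+3·4+3·0 = 20
J: 4·7 = 28 | 3·4+4·1+3·0+3·4 = 28
M: 4·7 = 28 | 3·0+4·1+3·3+3·5 = 28
T: 4·8 = 32 | 3·0+4·2+3·0+3·8 = 32
gcd(4,3,4,3,3) = 1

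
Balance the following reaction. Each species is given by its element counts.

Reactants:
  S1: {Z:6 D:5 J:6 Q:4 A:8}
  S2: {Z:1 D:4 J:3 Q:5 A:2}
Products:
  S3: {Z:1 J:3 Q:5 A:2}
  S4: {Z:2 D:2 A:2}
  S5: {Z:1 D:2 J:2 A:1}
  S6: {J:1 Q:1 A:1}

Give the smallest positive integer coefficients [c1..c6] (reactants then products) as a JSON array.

Z: 2·6+1·1 = 13 | 2·1+4·2+3·1+3·0 = 13
D: 2·5+1·4 = 14 | 2·0+4·2+3·2+3·0 = 14
J: 2·6+1·3 = 15 | 2·3+4·0+3·2+3·1 = 15
Q: 2·4+1·5 = 13 | 2·5+4·0+3·0+3·1 = 13
A: 2·8+1·2 = 18 | 2·2+4·2+3·1+3·1 = 18
gcd(2,1,2,4,3,3) = 1

Coefficients: [2, 1, 2, 4, 3, 3]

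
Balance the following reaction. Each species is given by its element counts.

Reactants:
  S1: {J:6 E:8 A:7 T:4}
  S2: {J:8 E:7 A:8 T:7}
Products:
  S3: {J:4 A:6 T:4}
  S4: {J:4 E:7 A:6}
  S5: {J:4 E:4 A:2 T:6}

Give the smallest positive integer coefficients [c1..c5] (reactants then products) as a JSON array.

J: 6·6+2·8 = 52 | 2·4+6·4+5·4 = 52
E: 6·8+2·7 = 62 | 2·0+6·7+5·4 = 62
A: 6·7+2·8 = 58 | 2·6+6·6+5·2 = 58
T: 6·4+2·7 = 38 | 2·4+6·0+5·6 = 38
gcd(6,2,2,6,5) = 1

Coefficients: [6, 2, 2, 6, 5]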